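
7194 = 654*11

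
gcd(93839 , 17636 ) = 1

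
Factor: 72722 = 2^1*13^1*2797^1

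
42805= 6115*7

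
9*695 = 6255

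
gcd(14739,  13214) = 1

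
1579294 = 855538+723756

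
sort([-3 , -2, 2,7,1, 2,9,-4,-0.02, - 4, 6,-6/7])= [ - 4,-4,-3,-2, - 6/7, - 0.02,  1, 2, 2,6, 7, 9] 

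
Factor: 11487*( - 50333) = -3^1*7^1*547^1*50333^1 = - 578175171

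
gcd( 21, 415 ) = 1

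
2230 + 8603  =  10833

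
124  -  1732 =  -1608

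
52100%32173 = 19927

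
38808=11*3528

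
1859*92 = 171028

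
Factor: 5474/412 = 2^( - 1) * 7^1 * 17^1*23^1 * 103^ ( - 1 ) = 2737/206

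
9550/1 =9550= 9550.00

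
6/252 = 1/42= 0.02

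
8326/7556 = 4163/3778 = 1.10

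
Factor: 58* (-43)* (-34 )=2^2 * 17^1 * 29^1 * 43^1 = 84796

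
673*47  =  31631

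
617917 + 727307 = 1345224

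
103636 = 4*25909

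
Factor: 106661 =106661^1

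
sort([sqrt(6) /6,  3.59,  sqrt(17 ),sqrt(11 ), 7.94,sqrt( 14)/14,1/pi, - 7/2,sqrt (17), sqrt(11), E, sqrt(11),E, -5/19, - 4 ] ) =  [ - 4, - 7/2, - 5/19,sqrt ( 14)/14, 1/pi, sqrt(6 ) /6, E,E, sqrt( 11),  sqrt(11),sqrt( 11 ), 3.59, sqrt (17), sqrt (17 ),  7.94 ] 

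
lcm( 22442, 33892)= 1660708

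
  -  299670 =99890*( - 3) 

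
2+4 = 6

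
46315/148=46315/148 = 312.94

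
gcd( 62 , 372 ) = 62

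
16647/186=179/2=89.50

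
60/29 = 2 + 2/29  =  2.07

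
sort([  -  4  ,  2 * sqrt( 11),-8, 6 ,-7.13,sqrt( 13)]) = [ - 8,  -  7.13, - 4,sqrt(13),6, 2*sqrt( 11) ]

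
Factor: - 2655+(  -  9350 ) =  - 12005=- 5^1 * 7^4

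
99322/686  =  144 + 269/343  =  144.78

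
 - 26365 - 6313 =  - 32678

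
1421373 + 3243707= 4665080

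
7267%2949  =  1369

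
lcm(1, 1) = 1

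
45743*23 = 1052089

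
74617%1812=325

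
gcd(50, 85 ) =5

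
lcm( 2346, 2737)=16422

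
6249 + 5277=11526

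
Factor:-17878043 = -17878043^1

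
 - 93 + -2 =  - 95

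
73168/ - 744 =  - 99 + 61/93 = - 98.34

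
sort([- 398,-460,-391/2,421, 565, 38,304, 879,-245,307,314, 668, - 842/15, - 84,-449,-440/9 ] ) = [-460, - 449,-398, - 245,  -  391/2, - 84,- 842/15,-440/9,38, 304,307, 314, 421, 565, 668, 879 ] 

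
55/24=2 + 7/24 = 2.29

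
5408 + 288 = 5696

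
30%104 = 30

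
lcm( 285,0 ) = 0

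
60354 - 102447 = -42093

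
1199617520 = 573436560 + 626180960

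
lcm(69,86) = 5934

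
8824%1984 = 888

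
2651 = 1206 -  - 1445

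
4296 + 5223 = 9519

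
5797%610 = 307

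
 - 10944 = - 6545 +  - 4399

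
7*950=6650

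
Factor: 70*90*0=0^1 = 0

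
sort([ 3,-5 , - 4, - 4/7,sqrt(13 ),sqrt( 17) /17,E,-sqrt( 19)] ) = [-5,-sqrt (19) , - 4,-4/7,sqrt(17)/17, E, 3, sqrt (13 )] 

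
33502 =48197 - 14695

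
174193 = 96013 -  - 78180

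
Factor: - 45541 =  - 45541^1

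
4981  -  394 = 4587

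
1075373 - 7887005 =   -  6811632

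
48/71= 48/71 = 0.68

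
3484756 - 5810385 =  - 2325629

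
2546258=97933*26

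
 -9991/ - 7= 9991/7= 1427.29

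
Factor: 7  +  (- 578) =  - 571= - 571^1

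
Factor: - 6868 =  - 2^2*17^1*101^1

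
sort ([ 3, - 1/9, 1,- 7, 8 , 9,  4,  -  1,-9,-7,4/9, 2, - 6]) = [-9, - 7,- 7, - 6, - 1, - 1/9,  4/9, 1,2, 3, 4 , 8,9]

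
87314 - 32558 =54756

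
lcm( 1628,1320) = 48840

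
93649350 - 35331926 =58317424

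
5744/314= 2872/157 = 18.29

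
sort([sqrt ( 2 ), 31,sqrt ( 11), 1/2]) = [ 1/2, sqrt(2), sqrt(11 ), 31] 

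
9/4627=9/4627  =  0.00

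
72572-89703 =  - 17131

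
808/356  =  202/89 = 2.27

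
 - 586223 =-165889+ - 420334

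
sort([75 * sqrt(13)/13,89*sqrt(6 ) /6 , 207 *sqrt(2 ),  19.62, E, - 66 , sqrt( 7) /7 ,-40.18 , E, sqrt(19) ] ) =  [  -  66, - 40.18,sqrt(7) /7,E, E,sqrt (19), 19.62,75 * sqrt(13) /13, 89*sqrt( 6 ) /6, 207*sqrt(2)] 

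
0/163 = 0  =  0.00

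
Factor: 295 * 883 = 260485 = 5^1*59^1*883^1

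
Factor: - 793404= - 2^2*3^2*22039^1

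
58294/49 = 1189 + 33/49  =  1189.67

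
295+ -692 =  - 397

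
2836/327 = 2836/327=8.67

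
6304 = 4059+2245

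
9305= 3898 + 5407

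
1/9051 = 1/9051 = 0.00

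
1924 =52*37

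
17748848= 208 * 85331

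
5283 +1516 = 6799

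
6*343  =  2058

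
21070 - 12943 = 8127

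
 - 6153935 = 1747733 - 7901668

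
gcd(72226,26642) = 154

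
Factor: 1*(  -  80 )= - 80 = - 2^4*5^1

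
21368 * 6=128208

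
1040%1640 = 1040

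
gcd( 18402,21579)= 3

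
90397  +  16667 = 107064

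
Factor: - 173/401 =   -  173^1*401^ (-1)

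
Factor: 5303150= 2^1*5^2*17^2*367^1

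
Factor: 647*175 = 113225 = 5^2*7^1 * 647^1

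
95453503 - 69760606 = 25692897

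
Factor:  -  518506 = -2^1  *31^1 * 8363^1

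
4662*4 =18648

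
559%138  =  7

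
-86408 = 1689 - 88097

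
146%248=146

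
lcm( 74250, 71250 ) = 7053750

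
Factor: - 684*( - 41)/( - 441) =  - 2^2*7^( - 2 ) *19^1*41^1 =- 3116/49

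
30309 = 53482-23173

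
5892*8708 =51307536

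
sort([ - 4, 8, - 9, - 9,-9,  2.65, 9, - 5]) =[- 9, - 9, - 9,-5, -4,2.65, 8,9] 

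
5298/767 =6  +  696/767 = 6.91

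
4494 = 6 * 749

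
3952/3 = 3952/3 = 1317.33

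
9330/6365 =1 + 593/1273= 1.47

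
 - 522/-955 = 522/955 = 0.55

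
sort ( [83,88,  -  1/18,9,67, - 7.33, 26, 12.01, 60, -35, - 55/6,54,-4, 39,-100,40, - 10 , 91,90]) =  [ - 100, - 35, - 10, - 55/6, - 7.33, - 4, -1/18, 9,12.01,26 , 39,40,54, 60,  67,83,88, 90,91 ]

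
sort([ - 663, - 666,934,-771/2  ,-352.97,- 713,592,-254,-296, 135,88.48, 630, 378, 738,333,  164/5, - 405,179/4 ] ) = [-713,-666,-663  , - 405,  -  771/2,  -  352.97,-296, -254,  164/5,179/4  ,  88.48,135,333,378,592,630 , 738,934] 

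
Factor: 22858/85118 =53^( - 1)*73^ ( - 1)*1039^1  =  1039/3869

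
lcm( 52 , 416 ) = 416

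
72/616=9/77 = 0.12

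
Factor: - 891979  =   - 11^1 * 131^1*619^1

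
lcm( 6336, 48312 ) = 386496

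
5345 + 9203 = 14548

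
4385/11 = 4385/11 = 398.64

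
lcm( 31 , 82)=2542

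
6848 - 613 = 6235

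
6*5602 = 33612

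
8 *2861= 22888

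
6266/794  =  7 + 354/397 = 7.89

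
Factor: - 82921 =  - 101^1*821^1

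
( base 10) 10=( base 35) a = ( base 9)11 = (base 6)14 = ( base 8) 12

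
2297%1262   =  1035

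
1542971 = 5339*289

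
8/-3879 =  - 8/3879 = -0.00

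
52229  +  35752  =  87981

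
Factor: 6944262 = 2^1 * 3^1*13^1 * 17^1*5237^1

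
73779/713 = 73779/713 = 103.48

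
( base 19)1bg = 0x24a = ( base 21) 16J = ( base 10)586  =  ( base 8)1112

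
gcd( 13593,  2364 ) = 591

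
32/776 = 4/97 = 0.04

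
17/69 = 17/69 = 0.25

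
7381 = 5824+1557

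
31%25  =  6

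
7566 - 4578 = 2988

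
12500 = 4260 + 8240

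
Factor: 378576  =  2^4*3^2*11^1 * 239^1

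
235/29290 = 47/5858 = 0.01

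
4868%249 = 137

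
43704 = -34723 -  - 78427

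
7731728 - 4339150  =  3392578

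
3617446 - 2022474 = 1594972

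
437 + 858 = 1295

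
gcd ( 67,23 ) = 1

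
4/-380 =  - 1/95= -0.01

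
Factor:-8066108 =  - 2^2 * 19^1*211^1*503^1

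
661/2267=661/2267 = 0.29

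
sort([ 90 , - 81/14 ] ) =[ - 81/14,  90]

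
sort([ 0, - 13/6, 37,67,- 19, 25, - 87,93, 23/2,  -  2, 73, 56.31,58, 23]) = [ - 87, - 19,  -  13/6, - 2,0,23/2,23,25, 37,56.31,58, 67,73 , 93]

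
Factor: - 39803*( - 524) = 2^2*53^1*131^1*751^1  =  20856772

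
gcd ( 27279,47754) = 63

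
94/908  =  47/454 =0.10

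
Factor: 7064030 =2^1 *5^1 * 706403^1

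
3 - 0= 3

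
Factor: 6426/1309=54/11 = 2^1* 3^3*11^( - 1 ) 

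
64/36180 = 16/9045= 0.00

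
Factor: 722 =2^1*19^2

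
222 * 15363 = 3410586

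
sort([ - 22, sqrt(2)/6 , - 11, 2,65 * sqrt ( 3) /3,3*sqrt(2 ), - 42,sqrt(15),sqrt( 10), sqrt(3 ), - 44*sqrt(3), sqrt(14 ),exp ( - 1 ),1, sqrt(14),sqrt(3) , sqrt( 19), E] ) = [ - 44 * sqrt( 3 ), - 42, - 22, - 11,sqrt(2) /6,exp( - 1 ),1, sqrt( 3),sqrt ( 3),2,E, sqrt( 10), sqrt(14),sqrt( 14),sqrt(15),3*sqrt(2), sqrt(19), 65*sqrt (3 ) /3] 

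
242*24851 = 6013942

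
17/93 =17/93 =0.18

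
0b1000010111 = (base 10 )535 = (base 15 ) 25A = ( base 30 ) hp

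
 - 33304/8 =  - 4163=- 4163.00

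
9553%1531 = 367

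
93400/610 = 9340/61 = 153.11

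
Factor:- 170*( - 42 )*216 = 2^5*3^4*5^1*7^1*17^1 = 1542240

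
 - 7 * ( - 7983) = 55881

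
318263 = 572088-253825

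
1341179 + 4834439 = 6175618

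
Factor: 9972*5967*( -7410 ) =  - 2^3*3^6*5^1*13^2*17^1*19^1 * 277^1 = - 440916666840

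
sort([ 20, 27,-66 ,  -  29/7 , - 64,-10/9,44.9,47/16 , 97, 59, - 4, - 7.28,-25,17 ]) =[ - 66 , - 64 , - 25,-7.28,-29/7,-4 , - 10/9,47/16 , 17 , 20,  27,44.9 , 59, 97 ] 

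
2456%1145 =166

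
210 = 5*42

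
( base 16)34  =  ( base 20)2C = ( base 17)31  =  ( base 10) 52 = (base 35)1h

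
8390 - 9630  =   - 1240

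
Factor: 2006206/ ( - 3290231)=  -  2^1*7^( - 1)*17^( - 1)*43^( - 1 )*643^( - 1)*1003103^1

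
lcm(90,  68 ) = 3060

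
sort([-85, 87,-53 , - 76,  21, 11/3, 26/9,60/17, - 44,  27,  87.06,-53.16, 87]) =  [ - 85,-76,  -  53.16, - 53, - 44,26/9, 60/17, 11/3, 21,  27, 87,87,87.06 ] 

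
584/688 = 73/86 = 0.85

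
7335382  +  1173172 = 8508554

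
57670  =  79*730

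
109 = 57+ 52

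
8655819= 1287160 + 7368659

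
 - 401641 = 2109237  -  2510878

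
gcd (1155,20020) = 385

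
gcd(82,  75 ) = 1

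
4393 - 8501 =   -  4108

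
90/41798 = 45/20899 =0.00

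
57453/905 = 57453/905 = 63.48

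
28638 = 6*4773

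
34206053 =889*38477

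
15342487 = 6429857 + 8912630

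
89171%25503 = 12662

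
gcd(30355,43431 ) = 467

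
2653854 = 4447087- 1793233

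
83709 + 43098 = 126807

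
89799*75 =6734925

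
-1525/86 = -18 + 23/86 = -17.73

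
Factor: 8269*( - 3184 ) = -26328496 = - 2^4 *199^1 * 8269^1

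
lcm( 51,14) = 714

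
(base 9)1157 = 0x35e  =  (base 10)862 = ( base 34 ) pc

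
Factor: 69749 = 19^1*3671^1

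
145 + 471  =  616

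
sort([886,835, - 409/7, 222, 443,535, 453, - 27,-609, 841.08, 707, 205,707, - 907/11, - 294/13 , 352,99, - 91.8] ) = [ - 609, - 91.8, - 907/11, - 409/7,  -  27, - 294/13,99, 205,222, 352, 443 , 453,535,707, 707, 835, 841.08, 886]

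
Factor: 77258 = 2^1 * 38629^1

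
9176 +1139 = 10315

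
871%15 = 1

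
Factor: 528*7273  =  3840144 = 2^4*3^1*7^1*11^1 * 1039^1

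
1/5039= 1/5039= 0.00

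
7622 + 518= 8140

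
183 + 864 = 1047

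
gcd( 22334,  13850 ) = 2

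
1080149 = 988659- - 91490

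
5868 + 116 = 5984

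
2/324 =1/162= 0.01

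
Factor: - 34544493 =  -3^2*17^1*225781^1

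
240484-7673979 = - 7433495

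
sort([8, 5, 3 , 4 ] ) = [3, 4,5, 8]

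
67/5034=67/5034 = 0.01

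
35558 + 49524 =85082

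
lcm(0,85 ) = 0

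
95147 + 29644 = 124791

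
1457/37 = 1457/37  =  39.38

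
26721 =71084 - 44363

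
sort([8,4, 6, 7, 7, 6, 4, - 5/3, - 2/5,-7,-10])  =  [ - 10, - 7, -5/3, - 2/5, 4, 4, 6, 6,7,  7, 8]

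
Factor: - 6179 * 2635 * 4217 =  - 68659781305 = - 5^1*17^1*31^1*37^1 * 167^1* 4217^1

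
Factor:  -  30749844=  - 2^2*3^1*47^1*54521^1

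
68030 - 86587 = - 18557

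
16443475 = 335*49085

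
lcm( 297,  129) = 12771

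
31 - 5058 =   -  5027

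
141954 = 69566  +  72388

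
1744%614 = 516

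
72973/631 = 115 + 408/631 = 115.65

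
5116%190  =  176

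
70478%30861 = 8756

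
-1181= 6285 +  -7466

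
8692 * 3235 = 28118620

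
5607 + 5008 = 10615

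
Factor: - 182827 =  - 23^1*7949^1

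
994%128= 98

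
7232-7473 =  - 241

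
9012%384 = 180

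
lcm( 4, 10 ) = 20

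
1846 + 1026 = 2872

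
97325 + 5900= 103225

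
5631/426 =1877/142 = 13.22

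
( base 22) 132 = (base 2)1000101000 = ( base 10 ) 552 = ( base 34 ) g8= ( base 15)26C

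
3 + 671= 674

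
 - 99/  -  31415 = 99/31415 = 0.00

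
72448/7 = 10349 + 5/7 = 10349.71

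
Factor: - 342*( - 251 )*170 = 14593140 = 2^2*3^2*5^1 * 17^1*19^1*251^1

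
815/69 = 815/69 = 11.81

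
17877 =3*5959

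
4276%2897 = 1379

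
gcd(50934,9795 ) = 1959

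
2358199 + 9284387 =11642586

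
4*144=576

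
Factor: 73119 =3^1*24373^1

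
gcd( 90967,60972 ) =1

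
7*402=2814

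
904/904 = 1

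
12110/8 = 1513 + 3/4 = 1513.75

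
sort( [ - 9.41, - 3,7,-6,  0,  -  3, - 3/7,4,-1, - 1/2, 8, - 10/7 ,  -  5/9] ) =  [  -  9.41, - 6, - 3,-3, - 10/7, - 1,  -  5/9, - 1/2, - 3/7,0 , 4,7 , 8]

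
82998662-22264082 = 60734580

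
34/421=34/421 = 0.08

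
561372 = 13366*42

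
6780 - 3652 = 3128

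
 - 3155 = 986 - 4141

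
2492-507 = 1985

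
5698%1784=346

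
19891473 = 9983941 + 9907532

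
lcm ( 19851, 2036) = 79404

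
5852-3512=2340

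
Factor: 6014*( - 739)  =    -  2^1*31^1*97^1*739^1 =- 4444346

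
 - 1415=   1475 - 2890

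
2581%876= 829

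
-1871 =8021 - 9892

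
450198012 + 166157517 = 616355529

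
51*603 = 30753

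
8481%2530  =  891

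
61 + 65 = 126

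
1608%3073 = 1608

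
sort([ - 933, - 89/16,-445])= [ - 933,-445, -89/16]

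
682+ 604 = 1286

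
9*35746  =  321714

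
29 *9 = 261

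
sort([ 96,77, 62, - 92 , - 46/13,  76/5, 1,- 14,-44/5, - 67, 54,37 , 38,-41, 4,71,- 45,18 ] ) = [ - 92, - 67, - 45, - 41, - 14, - 44/5, - 46/13, 1,  4, 76/5,  18,  37, 38,54, 62,71,  77, 96 ]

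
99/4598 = 9/418 = 0.02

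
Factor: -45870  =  -2^1*3^1*5^1*11^1* 139^1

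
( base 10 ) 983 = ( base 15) 458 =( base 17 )36E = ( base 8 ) 1727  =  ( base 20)293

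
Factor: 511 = 7^1*73^1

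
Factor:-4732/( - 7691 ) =2^2*7^1 * 13^2 * 7691^(-1 )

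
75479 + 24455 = 99934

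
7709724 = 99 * 77876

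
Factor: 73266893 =7^1*10466699^1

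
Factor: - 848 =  - 2^4*53^1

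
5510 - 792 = 4718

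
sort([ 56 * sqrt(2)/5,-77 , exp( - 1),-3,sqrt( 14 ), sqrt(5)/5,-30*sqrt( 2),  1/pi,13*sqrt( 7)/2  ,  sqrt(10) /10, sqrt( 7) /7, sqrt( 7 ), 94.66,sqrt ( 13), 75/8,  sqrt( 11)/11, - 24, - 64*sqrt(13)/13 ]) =[ - 77,-30*sqrt(2), - 24, - 64 * sqrt( 13)/13, - 3, sqrt(11 )/11,  sqrt( 10 ) /10,1/pi,exp(  -  1),sqrt(7)/7,sqrt( 5)/5,sqrt( 7) , sqrt(13 ), sqrt (14), 75/8, 56 * sqrt(2) /5,13 * sqrt(7 )/2 , 94.66 ]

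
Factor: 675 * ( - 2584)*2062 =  - 2^4*3^3*5^2*17^1*19^1 * 1031^1 = -3596540400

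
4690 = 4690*1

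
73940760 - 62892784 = 11047976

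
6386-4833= 1553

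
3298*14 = 46172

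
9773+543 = 10316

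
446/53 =446/53 = 8.42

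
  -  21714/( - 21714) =1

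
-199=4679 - 4878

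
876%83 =46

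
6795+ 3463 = 10258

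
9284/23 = 403 + 15/23 = 403.65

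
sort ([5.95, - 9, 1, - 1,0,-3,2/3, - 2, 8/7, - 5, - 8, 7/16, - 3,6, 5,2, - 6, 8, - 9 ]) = [ - 9 ,-9, - 8, - 6, - 5, - 3, - 3, - 2  , - 1, 0,7/16, 2/3, 1, 8/7 , 2, 5, 5.95,6,8]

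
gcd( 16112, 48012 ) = 4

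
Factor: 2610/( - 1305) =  - 2^1 = - 2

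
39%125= 39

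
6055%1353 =643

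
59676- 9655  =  50021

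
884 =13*68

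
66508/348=191 + 10/87 = 191.11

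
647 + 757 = 1404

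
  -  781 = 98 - 879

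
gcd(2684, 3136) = 4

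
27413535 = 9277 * 2955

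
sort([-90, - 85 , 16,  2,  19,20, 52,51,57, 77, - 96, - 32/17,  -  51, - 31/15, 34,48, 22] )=[-96, - 90, - 85, - 51,-31/15, - 32/17, 2, 16,19,  20, 22,  34,  48, 51, 52,  57,77 ]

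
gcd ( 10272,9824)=32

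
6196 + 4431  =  10627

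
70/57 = 70/57 = 1.23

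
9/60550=9/60550 = 0.00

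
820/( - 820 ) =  - 1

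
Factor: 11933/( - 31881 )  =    -  3^( - 1)*10627^ ( - 1)*11933^1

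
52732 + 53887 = 106619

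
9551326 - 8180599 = 1370727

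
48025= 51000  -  2975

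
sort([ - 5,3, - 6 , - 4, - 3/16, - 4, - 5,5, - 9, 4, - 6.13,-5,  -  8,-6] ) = [-9, - 8, - 6.13,-6, - 6, - 5, - 5, - 5, -4, - 4, - 3/16,3, 4,5] 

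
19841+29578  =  49419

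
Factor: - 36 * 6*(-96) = 20736 = 2^8*3^4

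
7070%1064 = 686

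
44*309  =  13596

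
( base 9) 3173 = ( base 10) 2334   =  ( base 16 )91e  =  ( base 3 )10012110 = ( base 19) 68g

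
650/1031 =650/1031 = 0.63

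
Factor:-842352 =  - 2^4*3^1*7^1*23^1*109^1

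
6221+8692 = 14913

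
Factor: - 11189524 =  -2^2*2797381^1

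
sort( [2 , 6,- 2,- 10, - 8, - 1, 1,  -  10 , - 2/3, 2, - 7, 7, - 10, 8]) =[ - 10, - 10, - 10, - 8,-7, - 2, - 1, - 2/3, 1, 2, 2, 6,7, 8]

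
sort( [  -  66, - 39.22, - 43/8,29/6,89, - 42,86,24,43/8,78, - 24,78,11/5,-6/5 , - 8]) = [- 66,-42, -39.22,  -  24,- 8, - 43/8 , - 6/5,11/5,29/6, 43/8,24, 78,  78,  86,89]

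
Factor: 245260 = 2^2*5^1 * 12263^1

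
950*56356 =53538200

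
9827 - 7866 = 1961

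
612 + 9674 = 10286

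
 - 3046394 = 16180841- 19227235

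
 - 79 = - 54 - 25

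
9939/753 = 3313/251 = 13.20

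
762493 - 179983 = 582510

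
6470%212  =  110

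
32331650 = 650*49741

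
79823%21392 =15647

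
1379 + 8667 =10046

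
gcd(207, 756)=9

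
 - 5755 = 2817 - 8572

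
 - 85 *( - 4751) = 403835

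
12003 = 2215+9788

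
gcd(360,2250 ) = 90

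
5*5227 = 26135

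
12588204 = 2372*5307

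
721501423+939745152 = 1661246575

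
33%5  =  3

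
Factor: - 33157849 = - 33157849^1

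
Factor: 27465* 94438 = 2^1 * 3^1 *5^1 * 23^1 * 1831^1 *2053^1 = 2593739670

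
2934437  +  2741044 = 5675481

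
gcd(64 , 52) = 4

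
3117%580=217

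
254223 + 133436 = 387659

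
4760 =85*56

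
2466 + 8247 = 10713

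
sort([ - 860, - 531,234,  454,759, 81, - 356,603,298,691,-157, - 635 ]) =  [-860, - 635, -531, - 356, - 157,81,234 , 298,454, 603,  691,759] 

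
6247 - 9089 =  - 2842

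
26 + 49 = 75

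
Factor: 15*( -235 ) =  - 3525 = - 3^1* 5^2*47^1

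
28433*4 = 113732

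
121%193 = 121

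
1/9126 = 1/9126 = 0.00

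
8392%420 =412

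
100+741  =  841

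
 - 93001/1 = -93001 = - 93001.00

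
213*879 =187227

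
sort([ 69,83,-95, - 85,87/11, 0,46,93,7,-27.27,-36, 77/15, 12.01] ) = [ - 95, - 85, - 36, - 27.27,  0,77/15, 7, 87/11,12.01, 46, 69,83, 93]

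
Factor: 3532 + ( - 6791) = -3259^1  =  - 3259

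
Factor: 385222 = 2^1*192611^1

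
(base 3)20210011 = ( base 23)980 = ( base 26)785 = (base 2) 1001101010001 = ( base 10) 4945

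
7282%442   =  210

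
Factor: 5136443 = 13^1*395111^1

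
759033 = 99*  7667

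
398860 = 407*980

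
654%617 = 37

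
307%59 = 12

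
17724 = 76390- 58666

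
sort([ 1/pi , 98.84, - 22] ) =[ - 22, 1/pi , 98.84] 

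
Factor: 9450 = 2^1*3^3*5^2*7^1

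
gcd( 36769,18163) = 443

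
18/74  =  9/37 = 0.24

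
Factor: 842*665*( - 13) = -2^1  *5^1*7^1*13^1*19^1*421^1=- 7279090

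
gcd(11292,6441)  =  3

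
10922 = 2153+8769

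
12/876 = 1/73 = 0.01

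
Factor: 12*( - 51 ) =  - 612 = - 2^2*3^2*17^1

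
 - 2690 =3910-6600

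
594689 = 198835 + 395854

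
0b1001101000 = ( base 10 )616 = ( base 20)1AG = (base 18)1G4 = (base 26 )ni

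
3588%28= 4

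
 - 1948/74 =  -974/37= -26.32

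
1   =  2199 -2198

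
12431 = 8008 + 4423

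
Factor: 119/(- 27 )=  - 3^ ( - 3)*7^1 *17^1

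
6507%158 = 29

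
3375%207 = 63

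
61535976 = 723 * 85112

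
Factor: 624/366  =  104/61 = 2^3*13^1*61^(- 1)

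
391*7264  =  2840224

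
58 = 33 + 25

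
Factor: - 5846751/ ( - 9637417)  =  3^2*2621^( - 1)*3677^ ( - 1) * 649639^1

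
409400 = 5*81880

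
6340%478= 126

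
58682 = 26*2257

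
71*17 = 1207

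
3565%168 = 37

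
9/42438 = 3/14146 = 0.00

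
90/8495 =18/1699 = 0.01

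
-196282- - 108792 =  - 87490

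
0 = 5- 5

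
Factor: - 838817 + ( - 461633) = -1300450 = - 2^1*5^2*31^1*839^1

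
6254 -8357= - 2103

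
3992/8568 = 499/1071 = 0.47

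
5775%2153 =1469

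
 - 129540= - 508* 255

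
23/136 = 23/136= 0.17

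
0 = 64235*0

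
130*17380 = 2259400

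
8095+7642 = 15737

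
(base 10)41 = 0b101001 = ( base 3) 1112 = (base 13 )32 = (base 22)1J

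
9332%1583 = 1417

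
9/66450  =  3/22150 = 0.00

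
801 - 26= 775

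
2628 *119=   312732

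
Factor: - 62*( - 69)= 4278 = 2^1 * 3^1 *23^1*31^1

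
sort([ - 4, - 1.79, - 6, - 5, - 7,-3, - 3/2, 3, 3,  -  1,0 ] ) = [ - 7, - 6,-5, -4, - 3, -1.79, - 3/2, - 1,  0,  3 , 3]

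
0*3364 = 0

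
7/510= 7/510 = 0.01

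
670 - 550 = 120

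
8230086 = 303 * 27162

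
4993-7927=-2934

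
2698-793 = 1905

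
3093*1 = 3093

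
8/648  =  1/81 = 0.01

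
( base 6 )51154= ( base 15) 2011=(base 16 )1A6E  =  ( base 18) 12FG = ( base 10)6766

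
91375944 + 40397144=131773088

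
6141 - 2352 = 3789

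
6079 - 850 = 5229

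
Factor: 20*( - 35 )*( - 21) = 14700 = 2^2*3^1*5^2*7^2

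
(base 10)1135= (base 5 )14020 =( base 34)XD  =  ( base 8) 2157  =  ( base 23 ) 238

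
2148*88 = 189024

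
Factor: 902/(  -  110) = -41/5  =  -5^(-1 )*41^1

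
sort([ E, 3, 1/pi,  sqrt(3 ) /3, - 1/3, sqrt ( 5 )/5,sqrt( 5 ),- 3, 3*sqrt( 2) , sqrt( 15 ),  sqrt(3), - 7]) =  [ - 7, - 3, - 1/3, 1/pi  ,  sqrt(5 )/5, sqrt ( 3)/3, sqrt(3 ), sqrt( 5 ),  E,3,sqrt( 15), 3*sqrt( 2)]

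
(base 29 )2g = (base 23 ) 35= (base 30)2E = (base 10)74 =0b1001010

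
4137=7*591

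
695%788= 695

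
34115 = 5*6823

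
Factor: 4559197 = 1303^1* 3499^1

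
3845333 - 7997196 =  -4151863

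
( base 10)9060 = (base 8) 21544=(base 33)8ai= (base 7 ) 35262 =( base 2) 10001101100100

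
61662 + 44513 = 106175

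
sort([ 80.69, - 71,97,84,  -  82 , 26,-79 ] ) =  [ - 82, - 79, - 71, 26,80.69,84,97]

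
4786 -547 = 4239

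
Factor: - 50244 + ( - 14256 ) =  - 2^2*3^1*5^3 * 43^1 = - 64500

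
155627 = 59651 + 95976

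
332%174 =158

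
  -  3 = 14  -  17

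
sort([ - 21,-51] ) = [ - 51, - 21]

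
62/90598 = 31/45299 = 0.00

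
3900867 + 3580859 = 7481726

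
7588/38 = 3794/19= 199.68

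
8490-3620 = 4870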